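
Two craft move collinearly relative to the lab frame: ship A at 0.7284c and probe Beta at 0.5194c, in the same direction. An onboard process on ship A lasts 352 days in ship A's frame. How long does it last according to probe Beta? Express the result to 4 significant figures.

373.8 days

Transform ship A's velocity into probe Beta's frame: (0.7284 − 0.5194)/(1 − 0.7284·0.5194) = 0.209/0.62166904, so the relative speed is 0.33619c.
γ for this relative speed: γ = 1/√(1 − 0.113024) = 1.0618.
The clock on ship A records proper time, so probe Beta measures Δt = γΔτ = 1.0618 × 352 = 373.8 days.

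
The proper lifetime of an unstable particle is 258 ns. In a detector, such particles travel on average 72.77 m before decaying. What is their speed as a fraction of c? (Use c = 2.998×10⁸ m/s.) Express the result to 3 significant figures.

Lab distance = (lab lifetime)·v = γτ·βc, so βγ = d/(cτ) = 72.77/(2.998×10⁸ × 2.580×10^-7) = 0.94081.
With βγ = 0.94081: γ² = 1 + (βγ)² = 1.885123, and β = (βγ)/γ = 0.94081/1.373 = 0.685.

0.685c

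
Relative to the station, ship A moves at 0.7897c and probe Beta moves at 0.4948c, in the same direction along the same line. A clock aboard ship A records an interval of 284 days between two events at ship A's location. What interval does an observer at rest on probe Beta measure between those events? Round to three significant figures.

The velocity of ship A relative to probe Beta is (0.7897 − 0.4948)c / (1 − 0.7897×0.4948) = 0.48403c; relative speed 0.48403c.
At |u| = 0.48403c, γ = (1 − 0.234285)^(−1/2) = 1.1428.
Ship A's interval is proper; time dilation gives Δt_B = γΔτ = 1.1428 × 284 days = 325 days.

325 days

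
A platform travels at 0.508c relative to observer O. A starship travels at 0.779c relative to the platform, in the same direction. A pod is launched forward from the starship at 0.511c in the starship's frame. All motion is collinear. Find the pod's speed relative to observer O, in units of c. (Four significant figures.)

0.9741c

Compose velocities in two stages. Stage 1 (into S'): u₁ = (0.511+0.779)/(1+0.511×0.779) = 0.9227.
Stage 2 (into S): u = (0.9227+0.508)/(1+0.9227×0.508) = 0.97411, so the speed is 0.9741c.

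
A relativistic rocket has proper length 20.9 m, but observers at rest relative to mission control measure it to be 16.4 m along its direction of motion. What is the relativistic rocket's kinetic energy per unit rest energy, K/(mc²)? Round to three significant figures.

0.274

Length contraction gives γ = L₀/L = 20.9/16.4 = 1.27439.
K/(mc²) = γ − 1 = 1.27439 − 1 = 0.274.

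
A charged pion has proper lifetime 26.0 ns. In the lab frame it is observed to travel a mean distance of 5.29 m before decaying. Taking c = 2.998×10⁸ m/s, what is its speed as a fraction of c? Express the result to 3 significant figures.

0.562c

d = βγcτ ⇒ βγ = d/(cτ) = 5.290 m / (7.7948 m) = 0.67866.
β = (βγ)/√(1+(βγ)²) = 0.67866/√1.460579 = 0.562.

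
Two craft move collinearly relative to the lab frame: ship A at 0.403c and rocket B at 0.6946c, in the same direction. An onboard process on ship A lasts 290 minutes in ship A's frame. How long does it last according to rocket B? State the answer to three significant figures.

317 minutes

Transform ship A's velocity into rocket B's frame: (0.403 − 0.6946)/(1 − 0.403·0.6946) = −0.2916/0.7200762, so the relative speed is 0.40496c.
At |u| = 0.40496c, γ = (1 − 0.163993)^(−1/2) = 1.0937.
The clock on ship A records proper time, so rocket B measures Δt = γΔτ = 1.0937 × 290 = 317 minutes.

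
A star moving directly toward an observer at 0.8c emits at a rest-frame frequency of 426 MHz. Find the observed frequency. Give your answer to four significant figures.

1278 MHz

Relativistic Doppler (source moving toward): f_obs = f_src · √((1+β)/(1−β)).
With β = 0.8: factor = √(1.8/0.2) = 3.
f_obs = 426 × 3 = 1278 MHz.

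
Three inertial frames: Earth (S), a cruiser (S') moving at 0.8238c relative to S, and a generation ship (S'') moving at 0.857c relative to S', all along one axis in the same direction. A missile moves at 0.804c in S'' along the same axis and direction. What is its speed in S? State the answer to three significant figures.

Apply u = (u'+v)/(1+u'v) twice. Missile in the cruiser frame: (0.804+0.857)/(1+0.804·0.857) = 1.661/1.689028 = 0.98341c.
That velocity, transformed to the rest frame of Earth: (0.98341+0.8238)/(1+0.98341·0.8238) = 1.80721/1.810133158 = 0.99839c.

0.998c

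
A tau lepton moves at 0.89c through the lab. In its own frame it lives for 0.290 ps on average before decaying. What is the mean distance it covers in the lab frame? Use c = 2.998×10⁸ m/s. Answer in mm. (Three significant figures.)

0.170 mm

γ = 1/√(1 − β²) = 1/√(1 − 0.7921) = 1/√0.2079 = 1/0.455961 = 2.1932.
Lab-frame lifetime: Δt = γτ = 2.1932 × 0.290 ps = 0.63603 ps.
Distance: d = vΔt = 0.89 × 2.998×10⁸ m/s × 6.3603×10^-13 s = 1.70×10^-4 m = 0.170 mm.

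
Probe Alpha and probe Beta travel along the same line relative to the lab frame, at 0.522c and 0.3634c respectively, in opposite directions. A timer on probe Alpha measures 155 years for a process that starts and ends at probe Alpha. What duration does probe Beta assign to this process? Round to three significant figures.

232 years

The velocity of probe Alpha relative to probe Beta is (0.522 + 0.3634)c / (1 + 0.522×0.3634) = 0.74422c; relative speed 0.74422c.
At |u| = 0.74422c, γ = (1 − 0.553863)^(−1/2) = 1.4972.
Probe Alpha's interval is proper; time dilation gives Δt_B = γΔτ = 1.4972 × 155 years = 232 years.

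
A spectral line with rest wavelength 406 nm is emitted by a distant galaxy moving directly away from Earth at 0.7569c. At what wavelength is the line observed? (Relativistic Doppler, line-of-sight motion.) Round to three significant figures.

1090 nm

Relativistic Doppler for wavelength: λ_obs = λ_src · √((1+β)/(1−β)).
With β = 0.7569: factor = √(1.7569/0.2431) = 2.6883.
λ_obs = 406 × 2.6883 = 1090 nm.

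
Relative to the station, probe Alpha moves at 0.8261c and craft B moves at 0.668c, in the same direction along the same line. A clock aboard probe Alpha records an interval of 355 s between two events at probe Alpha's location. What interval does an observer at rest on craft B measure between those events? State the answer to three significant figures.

The velocity of probe Alpha relative to craft B is (0.8261 − 0.668)c / (1 − 0.8261×0.668) = 0.35277c; relative speed 0.35277c.
At |u| = 0.35277c, γ = (1 − 0.124447)^(−1/2) = 1.0687.
Probe Alpha's interval is proper; time dilation gives Δt_B = γΔτ = 1.0687 × 355 s = 379 s.

379 s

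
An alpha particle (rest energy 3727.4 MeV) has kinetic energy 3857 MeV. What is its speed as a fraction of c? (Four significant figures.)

K = (γ−1)mc², so γ = 1 + 3857/3727.4 = 2.0348.
Then v/c = √(1 − γ⁻²) = √(1 − 0.241522) = √0.758478 = 0.8709.

0.8709c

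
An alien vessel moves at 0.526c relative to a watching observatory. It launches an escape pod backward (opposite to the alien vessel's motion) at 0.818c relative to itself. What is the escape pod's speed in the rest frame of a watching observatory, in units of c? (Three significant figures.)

Relativistic velocity addition: u = (u' + v)/(1 + u'v/c²), with u' = −0.818c and v = 0.526c.
Numerator: −0.818 + 0.526 = −0.292. Denominator: 1 + (−0.818)(0.526) = 0.569732.
u = −0.292/0.569732 = −0.51252, so the speed is 0.513c.

0.513c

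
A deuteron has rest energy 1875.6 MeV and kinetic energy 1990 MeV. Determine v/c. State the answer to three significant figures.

0.874

γ = 1 + K/(mc²) = 1 + 1990/1875.6 = 2.061.
β = √(1 − 1/γ²) = √(1 − 0.23542) = √0.76458 = 0.874.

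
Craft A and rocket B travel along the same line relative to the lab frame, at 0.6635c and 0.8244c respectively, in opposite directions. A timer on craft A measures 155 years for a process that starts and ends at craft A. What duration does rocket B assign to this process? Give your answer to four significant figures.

The velocity of craft A relative to rocket B is (0.6635 + 0.8244)c / (1 + 0.6635×0.8244) = 0.9618c; relative speed 0.9618c.
γ for this relative speed: γ = 1/√(1 − 0.925059) = 3.6529.
The clock on craft A records proper time, so rocket B measures Δt = γΔτ = 3.6529 × 155 = 566.2 years.

566.2 years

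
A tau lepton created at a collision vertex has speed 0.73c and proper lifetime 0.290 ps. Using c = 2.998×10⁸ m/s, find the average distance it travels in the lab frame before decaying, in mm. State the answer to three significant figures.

Lorentz factor: γ = (1 − 0.5329)^(−1/2) = 1.4632.
Lab-frame lifetime: Δt = γτ = 1.4632 × 0.290 ps = 0.42433 ps.
Distance: d = vΔt = 0.73 × 2.998×10⁸ m/s × 4.2433×10^-13 s = 9.29×10^-5 m = 0.0929 mm.

0.0929 mm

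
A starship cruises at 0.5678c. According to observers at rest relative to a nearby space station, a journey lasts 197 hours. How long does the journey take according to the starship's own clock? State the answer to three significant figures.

162 hours

γ = 1/√(1 − β²) = 1/√(1 − 0.32239684) = 1/√0.67760316 = 1/0.823167 = 1.2148.
The moving clock records proper time: Δτ = Δt/γ = 197/1.2148 = 162 hours.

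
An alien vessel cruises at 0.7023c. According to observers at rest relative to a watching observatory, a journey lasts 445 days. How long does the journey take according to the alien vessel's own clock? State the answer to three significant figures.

γ = 1/√(1 − β²) = 1/√(1 − 0.49322529) = 1/√0.50677471 = 1/0.711881 = 1.4047.
The moving clock records proper time: Δτ = Δt/γ = 445/1.4047 = 317 days.

317 days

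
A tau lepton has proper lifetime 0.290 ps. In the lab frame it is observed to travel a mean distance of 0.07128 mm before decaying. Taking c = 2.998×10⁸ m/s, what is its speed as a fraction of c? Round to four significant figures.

Let x = d/(cτ) = 7.128×10^-5 m / (2.998×10⁸ m/s × 2.900×10^-13 s) = 0.81986. Since d = βγcτ, x = βγ = β/√(1−β²).
Solving: β² = x²/(1+x²) = 0.67217/1.67217 = 0.401975, so β = 0.6340.

0.6340c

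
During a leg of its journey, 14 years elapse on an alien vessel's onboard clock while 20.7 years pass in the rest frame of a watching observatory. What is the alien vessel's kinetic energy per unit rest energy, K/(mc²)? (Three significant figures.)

0.479

The time-dilation ratio gives γ = 20.7/14 = 1.47857.
Since K = (γ−1)mc², K/(mc²) = 1.47857 − 1 = 0.479.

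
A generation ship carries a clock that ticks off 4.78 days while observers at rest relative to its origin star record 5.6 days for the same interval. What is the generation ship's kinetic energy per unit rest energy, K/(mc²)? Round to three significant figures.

0.172

The time-dilation ratio gives γ = 5.6/4.78 = 1.17155.
K/(mc²) = γ − 1 = 1.17155 − 1 = 0.172.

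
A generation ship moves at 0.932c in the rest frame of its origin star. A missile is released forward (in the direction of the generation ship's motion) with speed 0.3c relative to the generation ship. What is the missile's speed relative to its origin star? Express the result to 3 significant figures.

Relativistic velocity addition: u = (u' + v)/(1 + u'v/c²), with u' = 0.3c and v = 0.932c.
Numerator: 0.3 + 0.932 = 1.232. Denominator: 1 + (0.3)(0.932) = 1.2796.
u = 1.232/1.2796 = 0.9628, so the speed is 0.963c.

0.963c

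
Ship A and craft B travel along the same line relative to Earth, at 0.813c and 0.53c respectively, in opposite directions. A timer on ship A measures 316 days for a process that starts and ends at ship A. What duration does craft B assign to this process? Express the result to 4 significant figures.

Speed of ship A in craft B's frame: u = (v_A + v_B)/(1 + v_A v_B/c²) = (0.813 + 0.53)/(1 + 0.813×0.53) = 1.343/1.43089 = 0.93858; |u| = 0.93858c.
At |u| = 0.93858c, γ = (1 − 0.880932)^(−1/2) = 2.898.
Ship A's interval is proper; time dilation gives Δt_B = γΔτ = 2.898 × 316 days = 915.8 days.

915.8 days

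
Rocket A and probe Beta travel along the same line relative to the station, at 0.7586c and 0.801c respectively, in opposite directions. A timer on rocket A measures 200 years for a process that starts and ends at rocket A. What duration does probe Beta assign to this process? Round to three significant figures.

824 years

Speed of rocket A in probe Beta's frame: u = (v_A + v_B)/(1 + v_A v_B/c²) = (0.7586 + 0.801)/(1 + 0.7586×0.801) = 1.5596/1.6076386 = 0.97012; |u| = 0.97012c.
γ for this relative speed: γ = 1/√(1 − 0.941133) = 4.1216.
The clock on rocket A records proper time, so probe Beta measures Δt = γΔτ = 4.1216 × 200 = 824 years.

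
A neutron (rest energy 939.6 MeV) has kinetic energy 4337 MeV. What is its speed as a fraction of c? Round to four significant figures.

K = (γ−1)mc², so γ = 1 + 4337/939.6 = 5.6158.
Then v/c = √(1 − γ⁻²) = √(1 − 0.0317086) = √0.9682914 = 0.9840.

0.9840c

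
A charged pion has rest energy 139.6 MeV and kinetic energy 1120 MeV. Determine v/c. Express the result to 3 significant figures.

0.994

γ = 1 + K/(mc²) = 1 + 1120/139.6 = 9.0229.
β = √(1 − 1/γ²) = √(1 − 0.0122831) = √0.9877169 = 0.994.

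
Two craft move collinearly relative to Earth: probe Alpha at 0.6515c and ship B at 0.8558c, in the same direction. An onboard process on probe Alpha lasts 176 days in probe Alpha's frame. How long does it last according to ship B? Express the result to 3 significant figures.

198 days

Speed of probe Alpha in ship B's frame: u = (v_A − v_B)/(1 − v_A v_B/c²) = (0.6515 − 0.8558)/(1 − 0.6515×0.8558) = −0.2043/0.4424463 = −0.46175; |u| = 0.46175c.
At |u| = 0.46175c, γ = (1 − 0.213213)^(−1/2) = 1.1274.
Probe Alpha's interval is proper; time dilation gives Δt_B = γΔτ = 1.1274 × 176 days = 198 days.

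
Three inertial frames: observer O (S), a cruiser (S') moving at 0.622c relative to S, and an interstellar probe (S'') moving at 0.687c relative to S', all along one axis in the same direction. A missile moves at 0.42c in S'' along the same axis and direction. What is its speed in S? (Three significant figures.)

Compose velocities in two stages. Stage 1 (into S'): u₁ = (0.42+0.687)/(1+0.42×0.687) = 0.85911.
Stage 2 (into S): u = (0.85911+0.622)/(1+0.85911×0.622) = 0.96529, so the speed is 0.965c.

0.965c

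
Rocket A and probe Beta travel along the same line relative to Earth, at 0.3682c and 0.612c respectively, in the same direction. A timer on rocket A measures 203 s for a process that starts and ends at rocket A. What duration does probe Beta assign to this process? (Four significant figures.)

Speed of rocket A in probe Beta's frame: u = (v_A − v_B)/(1 − v_A v_B/c²) = (0.3682 − 0.612)/(1 − 0.3682×0.612) = −0.2438/0.7746616 = −0.31472; |u| = 0.31472c.
At |u| = 0.31472c, γ = (1 − 0.0990487)^(−1/2) = 1.0535.
Rocket A's interval is proper; time dilation gives Δt_B = γΔτ = 1.0535 × 203 s = 213.9 s.

213.9 s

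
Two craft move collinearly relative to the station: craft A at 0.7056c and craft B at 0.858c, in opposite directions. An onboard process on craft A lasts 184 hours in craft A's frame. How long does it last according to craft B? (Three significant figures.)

812 hours

The velocity of craft A relative to craft B is (0.7056 + 0.858)c / (1 + 0.7056×0.858) = 0.97396c; relative speed 0.97396c.
At |u| = 0.97396c, γ = (1 − 0.948598)^(−1/2) = 4.4107.
Craft A's interval is proper; time dilation gives Δt_B = γΔτ = 4.4107 × 184 hours = 812 hours.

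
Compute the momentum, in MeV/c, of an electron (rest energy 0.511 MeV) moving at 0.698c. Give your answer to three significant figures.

0.498 MeV/c

With β = 0.698, γ = 1/√(1 − 0.698²) = 1/√0.512796 = 1.3965.
Momentum: p = γβ·mc = 1.3965 × 0.698 × 0.511 MeV/c = 0.498 MeV/c.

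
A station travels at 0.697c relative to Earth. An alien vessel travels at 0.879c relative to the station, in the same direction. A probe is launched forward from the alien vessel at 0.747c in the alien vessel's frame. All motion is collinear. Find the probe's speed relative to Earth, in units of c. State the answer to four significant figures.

0.9967c

Apply u = (u'+v)/(1+u'v) twice. Probe in the station frame: (0.747+0.879)/(1+0.747·0.879) = 1.626/1.656613 = 0.98152c.
That velocity, transformed to the rest frame of Earth: (0.98152+0.697)/(1+0.98152·0.697) = 1.67852/1.68411944 = 0.99668c.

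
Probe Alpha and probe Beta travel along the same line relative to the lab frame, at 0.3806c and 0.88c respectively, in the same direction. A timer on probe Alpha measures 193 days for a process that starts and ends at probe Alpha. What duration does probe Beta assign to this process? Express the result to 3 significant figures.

292 days

The velocity of probe Alpha relative to probe Beta is (0.3806 − 0.88)c / (1 − 0.3806×0.88) = −0.7509c; relative speed 0.7509c.
At |u| = 0.7509c, γ = (1 − 0.563851)^(−1/2) = 1.5142.
The clock on probe Alpha records proper time, so probe Beta measures Δt = γΔτ = 1.5142 × 193 = 292 days.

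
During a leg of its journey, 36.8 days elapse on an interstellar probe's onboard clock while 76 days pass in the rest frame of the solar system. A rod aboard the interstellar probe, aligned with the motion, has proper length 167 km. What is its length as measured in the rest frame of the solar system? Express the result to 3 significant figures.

80.9 km

γ = Δt/Δτ = 76/36.8 = 2.06522.
The rod contracts by the same γ: 167 km / 2.06522 = 80.9 km.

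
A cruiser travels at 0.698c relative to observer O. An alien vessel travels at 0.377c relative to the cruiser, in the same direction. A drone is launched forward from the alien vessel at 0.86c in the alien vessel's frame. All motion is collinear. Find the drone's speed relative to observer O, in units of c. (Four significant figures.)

Compose velocities in two stages. Stage 1 (into S'): u₁ = (0.86+0.377)/(1+0.86×0.377) = 0.93413.
Stage 2 (into S): u = (0.93413+0.698)/(1+0.93413×0.698) = 0.98796, so the speed is 0.9880c.

0.9880c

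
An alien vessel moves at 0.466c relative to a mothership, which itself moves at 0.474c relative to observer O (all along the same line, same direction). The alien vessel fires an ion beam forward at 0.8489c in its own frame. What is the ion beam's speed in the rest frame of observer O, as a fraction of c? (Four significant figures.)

0.9790c

Apply u = (u'+v)/(1+u'v) twice. Ion beam in the mothership frame: (0.8489+0.466)/(1+0.8489·0.466) = 1.3149/1.3955874 = 0.94218c.
That velocity, transformed to the rest frame of observer O: (0.94218+0.474)/(1+0.94218·0.474) = 1.41618/1.44659332 = 0.97898c.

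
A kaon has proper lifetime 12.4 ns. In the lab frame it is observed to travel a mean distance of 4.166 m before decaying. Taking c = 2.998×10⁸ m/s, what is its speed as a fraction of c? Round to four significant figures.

0.7461c

Let x = d/(cτ) = 4.166 m / (2.998×10⁸ m/s × 1.240×10^-8 s) = 1.1206. Since d = βγcτ, x = βγ = β/√(1−β²).
Solving: β² = x²/(1+x²) = 1.25574/2.25574 = 0.556686, so β = 0.7461.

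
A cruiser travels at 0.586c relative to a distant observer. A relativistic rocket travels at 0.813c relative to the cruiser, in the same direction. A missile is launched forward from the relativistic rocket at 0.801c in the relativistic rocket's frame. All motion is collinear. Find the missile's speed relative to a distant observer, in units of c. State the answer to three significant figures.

0.994c

Compose velocities in two stages. Stage 1 (into S'): u₁ = (0.801+0.813)/(1+0.801×0.813) = 0.97746.
Stage 2 (into S): u = (0.97746+0.586)/(1+0.97746×0.586) = 0.99407, so the speed is 0.994c.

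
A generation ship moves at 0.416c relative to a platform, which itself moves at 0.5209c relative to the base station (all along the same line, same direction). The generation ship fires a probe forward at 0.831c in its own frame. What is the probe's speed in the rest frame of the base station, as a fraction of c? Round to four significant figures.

0.9763c

Compose velocities in two stages. Stage 1 (into S'): u₁ = (0.831+0.416)/(1+0.831×0.416) = 0.92666.
Stage 2 (into S): u = (0.92666+0.5209)/(1+0.92666×0.5209) = 0.9763, so the speed is 0.9763c.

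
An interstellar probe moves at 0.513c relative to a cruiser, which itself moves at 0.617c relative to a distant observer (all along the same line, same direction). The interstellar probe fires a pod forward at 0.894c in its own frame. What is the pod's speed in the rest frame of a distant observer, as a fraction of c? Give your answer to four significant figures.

0.9915c

Compose velocities in two stages. Stage 1 (into S'): u₁ = (0.894+0.513)/(1+0.894×0.513) = 0.96461.
Stage 2 (into S): u = (0.96461+0.617)/(1+0.96461×0.617) = 0.9915, so the speed is 0.9915c.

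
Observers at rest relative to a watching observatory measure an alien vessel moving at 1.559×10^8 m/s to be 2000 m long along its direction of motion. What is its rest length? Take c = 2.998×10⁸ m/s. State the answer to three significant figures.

β = v/c = (1.559×10^8 m/s)/(2.998×10⁸ m/s) = 0.520013.
γ = 1/√(1 − β²) = 1/√(1 − 0.2704135) = 1/√0.7295865 = 1/0.854158 = 1.1707.
Proper length: L₀ = γ·L = 1.1707 × 2000 = 2340 m.

2340 m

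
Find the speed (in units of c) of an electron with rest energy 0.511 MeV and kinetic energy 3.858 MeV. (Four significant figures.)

γ = 1 + K/(mc²) = 1 + 3.858/0.511 = 8.5499.
β = √(1 − 1/γ²) = √(1 − 0.0136797) = √0.9863203 = 0.9931.

0.9931c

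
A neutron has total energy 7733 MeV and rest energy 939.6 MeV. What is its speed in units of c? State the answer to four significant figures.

γ = E/(mc²) = 7733/939.6 = 8.2301.
β = √(1 − 1/γ²) = √(1 − 0.0147635) = √0.9852365 = 0.9926.

0.9926c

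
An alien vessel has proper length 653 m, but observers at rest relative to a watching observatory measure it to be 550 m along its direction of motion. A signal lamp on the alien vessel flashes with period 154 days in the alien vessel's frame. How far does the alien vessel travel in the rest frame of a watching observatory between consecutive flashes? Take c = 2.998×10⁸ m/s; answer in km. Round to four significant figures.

2.553×10^12 km

Length contraction gives γ = L₀/L = 653/550 = 1.18727.
β = √(1 − 1/γ²) = 0.53906. Lab-frame period = γτ = 1.18727×154 days = 182.84 days. Distance = βc × γτ = 0.53906 × 2.998×10⁸ m/s × 15797376 s = 2.5530×10^15 m = 2.553×10^12 km.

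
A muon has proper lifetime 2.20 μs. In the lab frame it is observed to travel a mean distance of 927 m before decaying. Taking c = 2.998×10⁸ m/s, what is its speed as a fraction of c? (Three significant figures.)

0.815c

Lab distance = (lab lifetime)·v = γτ·βc, so βγ = d/(cτ) = 927.0/(2.998×10⁸ × 2.200×10^-6) = 1.4055.
With βγ = 1.4055: γ² = 1 + (βγ)² = 2.97543, and β = (βγ)/γ = 1.4055/1.72494 = 0.815.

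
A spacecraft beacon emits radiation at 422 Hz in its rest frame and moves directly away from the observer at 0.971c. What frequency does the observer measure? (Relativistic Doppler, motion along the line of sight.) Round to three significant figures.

51.2 Hz

Relativistic Doppler (source moving away): f_obs = f_src · √((1−β)/(1+β)).
With β = 0.971: factor = √(0.029/1.971) = 0.1213.
f_obs = 422 × 0.1213 = 51.2 Hz.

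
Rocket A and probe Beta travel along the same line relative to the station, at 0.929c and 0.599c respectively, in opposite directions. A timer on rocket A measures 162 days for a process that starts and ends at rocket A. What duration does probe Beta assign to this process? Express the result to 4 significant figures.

The velocity of rocket A relative to probe Beta is (0.929 + 0.599)c / (1 + 0.929×0.599) = 0.98171c; relative speed 0.98171c.
γ for this relative speed: γ = 1/√(1 − 0.963755) = 5.2526.
Rocket A's interval is proper; time dilation gives Δt_B = γΔτ = 5.2526 × 162 days = 850.9 days.

850.9 days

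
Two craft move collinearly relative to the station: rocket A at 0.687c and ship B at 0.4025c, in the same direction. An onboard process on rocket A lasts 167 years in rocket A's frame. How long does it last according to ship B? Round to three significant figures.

The velocity of rocket A relative to ship B is (0.687 − 0.4025)c / (1 − 0.687×0.4025) = 0.39324c; relative speed 0.39324c.
At |u| = 0.39324c, γ = (1 − 0.154638)^(−1/2) = 1.0876.
Rocket A's interval is proper; time dilation gives Δt_B = γΔτ = 1.0876 × 167 years = 182 years.

182 years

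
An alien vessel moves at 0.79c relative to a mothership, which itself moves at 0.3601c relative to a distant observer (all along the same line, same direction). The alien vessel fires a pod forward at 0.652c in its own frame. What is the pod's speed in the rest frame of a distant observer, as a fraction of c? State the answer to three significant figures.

Compose velocities in two stages. Stage 1 (into S'): u₁ = (0.652+0.79)/(1+0.652×0.79) = 0.95176.
Stage 2 (into S): u = (0.95176+0.3601)/(1+0.95176×0.3601) = 0.97701, so the speed is 0.977c.

0.977c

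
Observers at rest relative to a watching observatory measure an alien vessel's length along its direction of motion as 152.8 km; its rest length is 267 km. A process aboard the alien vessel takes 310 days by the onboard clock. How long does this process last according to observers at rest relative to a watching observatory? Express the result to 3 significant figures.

γ = L₀/L = 267/152.8 = 1.74738.
Δt = γΔτ = 1.74738 × 310 = 542 days.

542 days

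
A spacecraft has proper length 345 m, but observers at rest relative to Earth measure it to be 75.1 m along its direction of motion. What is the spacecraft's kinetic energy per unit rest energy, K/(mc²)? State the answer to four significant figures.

Length contraction gives γ = L₀/L = 345/75.1 = 4.59387.
K/(mc²) = γ − 1 = 4.59387 − 1 = 3.594.

3.594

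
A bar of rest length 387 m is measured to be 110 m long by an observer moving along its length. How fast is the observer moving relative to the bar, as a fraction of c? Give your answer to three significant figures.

0.959c

Length contraction gives γ = L₀/L = 387/110 = 3.5182.
β = √(1 − 1/γ²) = √0.91921 = 0.959.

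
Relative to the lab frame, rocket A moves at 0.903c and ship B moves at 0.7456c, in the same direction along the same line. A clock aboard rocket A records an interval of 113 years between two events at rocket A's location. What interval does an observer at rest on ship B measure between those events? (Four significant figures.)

Speed of rocket A in ship B's frame: u = (v_A − v_B)/(1 − v_A v_B/c²) = (0.903 − 0.7456)/(1 − 0.903×0.7456) = 0.1574/0.3267232 = 0.48175; |u| = 0.48175c.
At |u| = 0.48175c, γ = (1 − 0.232083)^(−1/2) = 1.1412.
The clock on rocket A records proper time, so ship B measures Δt = γΔτ = 1.1412 × 113 = 129.0 years.

129.0 years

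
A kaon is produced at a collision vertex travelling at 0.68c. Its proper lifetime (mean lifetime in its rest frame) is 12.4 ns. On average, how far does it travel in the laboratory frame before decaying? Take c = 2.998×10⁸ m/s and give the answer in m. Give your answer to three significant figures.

With β = 0.68, γ = 1/√(1 − 0.68²) = 1/√0.5376 = 1.3639.
Lab-frame lifetime: Δt = γτ = 1.3639 × 12.4 ns = 16.912 ns.
Distance: d = vΔt = 0.68 × 2.998×10⁸ m/s × 1.6912×10^-8 s = 3.45 m.

3.45 m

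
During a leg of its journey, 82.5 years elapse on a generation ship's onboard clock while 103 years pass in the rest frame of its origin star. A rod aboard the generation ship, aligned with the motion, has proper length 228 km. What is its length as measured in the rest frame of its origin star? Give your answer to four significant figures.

182.6 km

From Δt = γΔτ: γ = 103/82.5 = 1.24848.
The rod contracts by the same γ: 228 km / 1.24848 = 182.6 km.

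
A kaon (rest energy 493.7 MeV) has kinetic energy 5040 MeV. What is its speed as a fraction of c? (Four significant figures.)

γ = 1 + K/(mc²) = 1 + 5040/493.7 = 11.209.
β = √(1 − 1/γ²) = √(1 − 0.00795914) = √0.99204086 = 0.9960.

0.9960c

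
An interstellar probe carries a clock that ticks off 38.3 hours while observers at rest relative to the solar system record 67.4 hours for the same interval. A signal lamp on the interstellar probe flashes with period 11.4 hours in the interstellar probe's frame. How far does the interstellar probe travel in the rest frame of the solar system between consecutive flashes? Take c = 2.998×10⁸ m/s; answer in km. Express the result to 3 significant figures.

From Δt = γΔτ: γ = 67.4/38.3 = 1.75979.
β = √(1 − 1/γ²) = 0.82286. Lab-frame period = γτ = 1.75979×11.4 hours = 20.062 hours. Distance = βc × γτ = 0.82286 × 2.998×10⁸ m/s × 72223.2 s = 1.7817×10^13 m = 1.78×10^10 km.

1.78×10^10 km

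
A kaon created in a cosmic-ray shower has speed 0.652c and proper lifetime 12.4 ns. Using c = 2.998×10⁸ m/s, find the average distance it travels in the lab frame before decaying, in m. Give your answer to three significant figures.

With β = 0.652, γ = 1/√(1 − 0.652²) = 1/√0.574896 = 1.3189.
Lab-frame lifetime: Δt = γτ = 1.3189 × 12.4 ns = 16.354 ns.
Distance: d = vΔt = 0.652 × 2.998×10⁸ m/s × 1.6354×10^-8 s = 3.20 m.

3.20 m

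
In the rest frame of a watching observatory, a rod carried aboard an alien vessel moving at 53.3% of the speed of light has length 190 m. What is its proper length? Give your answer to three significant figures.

225 m

γ = 1/√(1 − β²) = 1/√(1 − 0.284089) = 1/√0.715911 = 1/0.846115 = 1.1819.
Proper length: L₀ = γ·L = 1.1819 × 190 = 225 m.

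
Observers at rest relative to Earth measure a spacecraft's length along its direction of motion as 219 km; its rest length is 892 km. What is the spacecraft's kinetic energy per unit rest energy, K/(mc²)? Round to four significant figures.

From L = L₀/γ: γ = 892/219 = 4.07306.
Since K = (γ−1)mc², K/(mc²) = 4.07306 − 1 = 3.073.

3.073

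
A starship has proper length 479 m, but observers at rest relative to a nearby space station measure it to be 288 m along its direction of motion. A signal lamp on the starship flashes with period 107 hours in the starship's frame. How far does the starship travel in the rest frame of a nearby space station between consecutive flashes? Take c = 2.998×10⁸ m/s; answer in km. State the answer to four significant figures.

From L = L₀/γ: γ = 479/288 = 1.66319.
β = √(1 − 1/γ²) = 0.79906. Lab-frame period = γτ = 1.66319×107 hours = 177.96 hours. Distance = βc × γτ = 0.79906 × 2.998×10⁸ m/s × 640656 s = 1.5347×10^14 m = 1.535×10^11 km.

1.535×10^11 km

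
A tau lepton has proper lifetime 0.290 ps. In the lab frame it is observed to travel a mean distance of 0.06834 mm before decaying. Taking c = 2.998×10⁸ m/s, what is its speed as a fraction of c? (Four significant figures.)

d = βγcτ ⇒ βγ = d/(cτ) = 6.834×10^-5 m / (8.6942×10^-5 m) = 0.78604.
β = (βγ)/√(1+(βγ)²) = 0.78604/√1.617859 = 0.6180.

0.6180c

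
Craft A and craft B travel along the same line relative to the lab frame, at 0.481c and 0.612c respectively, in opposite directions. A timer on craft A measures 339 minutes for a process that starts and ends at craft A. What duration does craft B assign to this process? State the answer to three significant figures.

633 minutes

The velocity of craft A relative to craft B is (0.481 + 0.612)c / (1 + 0.481×0.612) = 0.84442c; relative speed 0.84442c.
At |u| = 0.84442c, γ = (1 − 0.713045)^(−1/2) = 1.8668.
The clock on craft A records proper time, so craft B measures Δt = γΔτ = 1.8668 × 339 = 633 minutes.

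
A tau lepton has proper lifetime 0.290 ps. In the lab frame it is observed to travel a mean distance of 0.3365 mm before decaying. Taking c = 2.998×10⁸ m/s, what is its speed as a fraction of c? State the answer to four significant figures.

0.9682c

d = βγcτ ⇒ βγ = d/(cτ) = 3.365×10^-4 m / (8.6942×10^-5 m) = 3.8704.
β = (βγ)/√(1+(βγ)²) = 3.8704/√15.98 = 0.9682.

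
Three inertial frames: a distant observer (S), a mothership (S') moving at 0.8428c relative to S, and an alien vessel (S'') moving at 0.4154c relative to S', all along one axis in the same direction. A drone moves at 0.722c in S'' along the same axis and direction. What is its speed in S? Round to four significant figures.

Apply u = (u'+v)/(1+u'v) twice. Drone in the mothership frame: (0.722+0.4154)/(1+0.722·0.4154) = 1.1374/1.2999188 = 0.87498c.
That velocity, transformed to the rest frame of a distant observer: (0.87498+0.8428)/(1+0.87498·0.8428) = 1.71778/1.737433144 = 0.98869c.

0.9887c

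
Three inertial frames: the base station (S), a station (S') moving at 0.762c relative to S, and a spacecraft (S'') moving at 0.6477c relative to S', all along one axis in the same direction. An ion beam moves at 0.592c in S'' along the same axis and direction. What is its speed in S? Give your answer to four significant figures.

0.9853c

First combine the ion beam and spacecraft (S''→S'): u₁ = (0.592 + 0.6477)/(1 + 0.592×0.6477) = 1.2397/1.3834384 = 0.8961.
Then combine with the station (S'→S): u = (0.8961 + 0.762)/(1 + 0.8961×0.762) = 1.6581/1.6828282 = 0.98531.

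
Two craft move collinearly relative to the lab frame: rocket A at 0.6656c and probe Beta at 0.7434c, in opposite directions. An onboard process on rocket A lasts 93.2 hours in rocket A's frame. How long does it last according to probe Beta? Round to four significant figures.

279.1 hours

Transform rocket A's velocity into probe Beta's frame: (0.6656 + 0.7434)/(1 + 0.6656·0.7434) = 1.409/1.49480704, so the relative speed is 0.9426c.
At |u| = 0.9426c, γ = (1 − 0.888495)^(−1/2) = 2.9947.
The clock on rocket A records proper time, so probe Beta measures Δt = γΔτ = 2.9947 × 93.2 = 279.1 hours.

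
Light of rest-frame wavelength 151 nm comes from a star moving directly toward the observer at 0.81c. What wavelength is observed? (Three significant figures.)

48.9 nm

Relativistic Doppler for wavelength: λ_obs = λ_src · √((1−β)/(1+β)).
With β = 0.81: factor = √(0.19/1.81) = 0.32399.
λ_obs = 151 × 0.32399 = 48.9 nm.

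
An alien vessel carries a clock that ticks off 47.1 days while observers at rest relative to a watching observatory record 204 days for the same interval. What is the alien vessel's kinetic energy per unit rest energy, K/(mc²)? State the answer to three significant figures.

3.33

From Δt = γΔτ: γ = 204/47.1 = 4.33121.
Since K = (γ−1)mc², K/(mc²) = 4.33121 − 1 = 3.33.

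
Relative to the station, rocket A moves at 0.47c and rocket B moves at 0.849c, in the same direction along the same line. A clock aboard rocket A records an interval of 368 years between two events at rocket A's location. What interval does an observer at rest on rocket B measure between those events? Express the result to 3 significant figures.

474 years

Speed of rocket A in rocket B's frame: u = (v_A − v_B)/(1 − v_A v_B/c²) = (0.47 − 0.849)/(1 − 0.47×0.849) = −0.379/0.60097 = −0.63065; |u| = 0.63065c.
γ for this relative speed: γ = 1/√(1 − 0.397719) = 1.2885.
Rocket A's interval is proper; time dilation gives Δt_B = γΔτ = 1.2885 × 368 years = 474 years.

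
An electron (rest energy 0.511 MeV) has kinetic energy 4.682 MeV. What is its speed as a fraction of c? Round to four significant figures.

0.9951c

γ = 1 + K/(mc²) = 1 + 4.682/0.511 = 10.162.
β = √(1 − 1/γ²) = √(1 − 0.00968371) = √0.99031629 = 0.9951.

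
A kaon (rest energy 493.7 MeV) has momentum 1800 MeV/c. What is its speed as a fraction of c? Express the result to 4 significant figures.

0.9644c

pc/(mc²) = 1800/493.7 = 3.6459 = βγ = β/√(1−β²).
So β² = x²/(1 + x²) with x = 3.6459: x² = 13.2926, β² = 13.2926/14.2926 = 0.930034, β = 0.9644.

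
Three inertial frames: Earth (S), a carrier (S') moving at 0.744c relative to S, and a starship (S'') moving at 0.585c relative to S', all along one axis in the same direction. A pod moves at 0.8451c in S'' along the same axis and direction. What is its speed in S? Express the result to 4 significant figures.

First combine the pod and starship (S''→S'): u₁ = (0.8451 + 0.585)/(1 + 0.8451×0.585) = 1.4301/1.4943835 = 0.95698.
Then combine with the carrier (S'→S): u = (0.95698 + 0.744)/(1 + 0.95698×0.744) = 1.70098/1.71199312 = 0.99357.

0.9936c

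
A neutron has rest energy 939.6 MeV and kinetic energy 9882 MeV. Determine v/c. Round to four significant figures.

0.9962

γ = 1 + K/(mc²) = 1 + 9882/939.6 = 11.517.
β = √(1 − 1/γ²) = √(1 − 0.00753913) = √0.99246087 = 0.9962.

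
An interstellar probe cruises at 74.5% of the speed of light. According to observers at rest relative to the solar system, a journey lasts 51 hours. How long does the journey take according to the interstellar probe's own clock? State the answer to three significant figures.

β² = 0.555025, so γ = 1/√0.444975 = 1.4991.
The interstellar probe's clock runs slow as seen from the solar system, so Δτ = Δt/γ = 51/1.4991 = 34.0 hours.

34.0 hours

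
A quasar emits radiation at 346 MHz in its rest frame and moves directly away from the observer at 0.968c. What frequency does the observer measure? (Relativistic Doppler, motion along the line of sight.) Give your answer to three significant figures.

44.1 MHz

Relativistic Doppler (source moving away): f_obs = f_src · √((1−β)/(1+β)).
With β = 0.968: factor = √(0.032/1.968) = 0.12752.
f_obs = 346 × 0.12752 = 44.1 MHz.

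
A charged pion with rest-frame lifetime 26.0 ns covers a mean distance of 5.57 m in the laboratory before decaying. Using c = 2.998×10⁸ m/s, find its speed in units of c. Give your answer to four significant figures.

0.5814c

Let x = d/(cτ) = 5.570 m / (2.998×10⁸ m/s × 2.600×10^-8 s) = 0.71458. Since d = βγcτ, x = βγ = β/√(1−β²).
Solving: β² = x²/(1+x²) = 0.510625/1.510625 = 0.338022, so β = 0.5814.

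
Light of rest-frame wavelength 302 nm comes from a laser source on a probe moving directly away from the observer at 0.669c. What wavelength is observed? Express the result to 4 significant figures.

Relativistic Doppler for wavelength: λ_obs = λ_src · √((1+β)/(1−β)).
With β = 0.669: factor = √(1.669/0.331) = 2.2455.
λ_obs = 302 × 2.2455 = 678.1 nm.

678.1 nm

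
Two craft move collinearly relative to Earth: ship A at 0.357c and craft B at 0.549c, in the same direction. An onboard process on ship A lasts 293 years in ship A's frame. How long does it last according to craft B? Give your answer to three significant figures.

Transform ship A's velocity into craft B's frame: (0.357 − 0.549)/(1 − 0.357·0.549) = −0.192/0.804007, so the relative speed is 0.2388c.
At |u| = 0.2388c, γ = (1 − 0.0570254)^(−1/2) = 1.0298.
The clock on ship A records proper time, so craft B measures Δt = γΔτ = 1.0298 × 293 = 302 years.

302 years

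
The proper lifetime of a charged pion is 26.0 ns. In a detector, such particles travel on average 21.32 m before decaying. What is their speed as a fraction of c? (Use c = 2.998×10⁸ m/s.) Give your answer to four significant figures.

0.9392c

d = βγcτ ⇒ βγ = d/(cτ) = 21.32 m / (7.7948 m) = 2.7352.
β = (βγ)/√(1+(βγ)²) = 2.7352/√8.48132 = 0.9392.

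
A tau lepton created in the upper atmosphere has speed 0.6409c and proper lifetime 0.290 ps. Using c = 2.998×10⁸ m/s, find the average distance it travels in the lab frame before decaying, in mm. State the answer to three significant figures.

γ = 1/√(1 − β²) = 1/√(1 − 0.41075281) = 1/√0.58924719 = 1/0.767624 = 1.3027.
Lab-frame lifetime: Δt = γτ = 1.3027 × 0.290 ps = 0.37778 ps.
Distance: d = vΔt = 0.6409 × 2.998×10⁸ m/s × 3.7778×10^-13 s = 7.26×10^-5 m = 0.0726 mm.

0.0726 mm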